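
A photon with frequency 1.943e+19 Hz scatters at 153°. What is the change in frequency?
4.454e+18 Hz (decrease)

Convert frequency to wavelength (c = 299792458 m/s):
λ₀ = c/f₀ = 299792458/1.943e+19 = 1.5429360e-11 m = 15.4294 pm

Calculate Compton shift:
Δλ = λ_C(1 - cos(153°)) = 4.5882 pm

Final wavelength:
λ' = λ₀ + Δλ = 15.4294 + 4.5882 = 20.0175 pm

Final frequency:
f' = c/λ' = 299792458/2.0017528e-11 = 1.4976497e+19 Hz

Frequency shift (decrease):
Δf = f₀ - f' = 1.943e+19 - 1.4976497e+19 = 4.454e+18 Hz

(Intermediate values are shown rounded; full precision is carried through to the final answer.)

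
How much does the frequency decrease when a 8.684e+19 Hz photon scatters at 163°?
5.027e+19 Hz (decrease)

Convert frequency to wavelength (c = 299792458 m/s):
λ₀ = c/f₀ = 299792458/8.684e+19 = 3.4522393e-12 m = 3.4522 pm

Calculate Compton shift:
Δλ = λ_C(1 - cos(163°)) = 4.7466 pm

Final wavelength:
λ' = λ₀ + Δλ = 3.4522 + 4.7466 = 8.1988 pm

Final frequency:
f' = c/λ' = 299792458/8.1988415e-12 = 3.6565222e+19 Hz

Frequency shift (decrease):
Δf = f₀ - f' = 8.684e+19 - 3.6565222e+19 = 5.027e+19 Hz

(Intermediate values are shown rounded; full precision is carried through to the final answer.)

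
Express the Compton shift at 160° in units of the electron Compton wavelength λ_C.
1.9397 λ_C

The Compton shift formula is:
Δλ = λ_C(1 - cos θ)

Dividing both sides by λ_C:
Δλ/λ_C = 1 - cos θ

For θ = 160°:
Δλ/λ_C = 1 - cos(160°)
Δλ/λ_C = 1 - -0.9397
Δλ/λ_C = 1.9397

This means the shift is 1.9397 × λ_C = 4.7063 pm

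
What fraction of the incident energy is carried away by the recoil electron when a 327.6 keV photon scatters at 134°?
0.5207 (or 52.07%)

Calculate initial and final photon energies:

Initial: E₀ = 327.6 keV → λ₀ = 3.7846 pm
Compton shift: Δλ = 4.1118 pm
Final wavelength: λ' = 7.8964 pm
Final energy: E' = 157.0138 keV

Fractional energy loss:
(E₀ - E')/E₀ = (327.6000 - 157.0138)/327.6000
= 170.5862/327.6000
= 0.5207
= 52.07%

(Intermediate values are shown rounded; full precision is carried through to the final answer.)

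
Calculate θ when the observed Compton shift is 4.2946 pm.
140.36°

From the Compton formula Δλ = λ_C(1 - cos θ), we can solve for θ:

cos θ = 1 - Δλ/λ_C

Given:
- Δλ = 4.2946 pm
- λ_C = h/(m_e·c) ≈ 2.42631024 pm

cos θ = 1 - 4.2946/2.42631024
cos θ = 1 - 1.770013
cos θ = -0.770013

θ = arccos(-0.770013)
θ = 140.36°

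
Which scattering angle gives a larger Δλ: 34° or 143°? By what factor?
143° produces the larger shift by a factor of 10.521

Calculate both shifts using Δλ = λ_C(1 - cos θ):

For θ₁ = 34°:
Δλ₁ = 2.4263 × (1 - cos(34°))
Δλ₁ = 2.4263 × 0.1710
Δλ₁ = 0.4148 pm

For θ₂ = 143°:
Δλ₂ = 2.4263 × (1 - cos(143°))
Δλ₂ = 2.4263 × 1.7986
Δλ₂ = 4.3640 pm

The 143° angle produces the larger shift.
Ratio: 4.3640/0.4148 = 10.521

(Intermediate values are shown rounded; full precision is carried through to the final answer.)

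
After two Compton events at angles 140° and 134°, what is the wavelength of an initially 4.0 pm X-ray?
12.3967 pm

Apply Compton shift twice:

First scattering at θ₁ = 140°:
Δλ₁ = λ_C(1 - cos(140°))
Δλ₁ = 2.4263 × 1.7660
Δλ₁ = 4.2850 pm

After first scattering:
λ₁ = 4.0 + 4.2850 = 8.2850 pm

Second scattering at θ₂ = 134°:
Δλ₂ = λ_C(1 - cos(134°))
Δλ₂ = 2.4263 × 1.6947
Δλ₂ = 4.1118 pm

Final wavelength:
λ₂ = 8.2850 + 4.1118 = 12.3967 pm

Total shift: Δλ_total = 4.2850 + 4.1118 = 8.3967 pm

(Intermediate values are shown rounded; full precision is carried through to the final answer.)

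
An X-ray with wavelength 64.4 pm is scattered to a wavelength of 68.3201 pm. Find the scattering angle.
128.00°

First find the wavelength shift:
Δλ = λ' - λ = 68.3201 - 64.4 = 3.9201 pm

Using Δλ = λ_C(1 - cos θ), with λ_C = h/(m_e·c) ≈ 2.42631024 pm:
cos θ = 1 - Δλ/λ_C
cos θ = 1 - 3.9201/2.42631024
cos θ = -0.615663

θ = arccos(-0.615663)
θ = 128.00°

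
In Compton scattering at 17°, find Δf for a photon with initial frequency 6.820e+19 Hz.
1.606e+18 Hz (decrease)

Convert frequency to wavelength (c = 299792458 m/s):
λ₀ = c/f₀ = 299792458/6.820e+19 = 4.3957838e-12 m = 4.3958 pm

Calculate Compton shift:
Δλ = λ_C(1 - cos(17°)) = 0.1060 pm

Final wavelength:
λ' = λ₀ + Δλ = 4.3958 + 0.1060 = 4.5018 pm

Final frequency:
f' = c/λ' = 299792458/4.5018021e-12 = 6.6593878e+19 Hz

Frequency shift (decrease):
Δf = f₀ - f' = 6.820e+19 - 6.6593878e+19 = 1.606e+18 Hz

(Intermediate values are shown rounded; full precision is carried through to the final answer.)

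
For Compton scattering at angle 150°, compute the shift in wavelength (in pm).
4.5276 pm

Using the Compton scattering formula:
Δλ = λ_C(1 - cos θ)

where λ_C = h/(m_e·c) ≈ 2.4263 pm is the Compton wavelength of an electron.

For θ = 150°:
cos(150°) = -0.8660
1 - cos(150°) = 1.8660

Δλ = 2.4263 × 1.8660
Δλ = 4.5276 pm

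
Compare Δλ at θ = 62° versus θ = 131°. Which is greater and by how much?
131° produces the larger shift by a factor of 3.122

Calculate both shifts using Δλ = λ_C(1 - cos θ):

For θ₁ = 62°:
Δλ₁ = 2.4263 × (1 - cos(62°))
Δλ₁ = 2.4263 × 0.5305
Δλ₁ = 1.2872 pm

For θ₂ = 131°:
Δλ₂ = 2.4263 × (1 - cos(131°))
Δλ₂ = 2.4263 × 1.6561
Δλ₂ = 4.0181 pm

The 131° angle produces the larger shift.
Ratio: 4.0181/1.2872 = 3.122

(Intermediate values are shown rounded; full precision is carried through to the final answer.)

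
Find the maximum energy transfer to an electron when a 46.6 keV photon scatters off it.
7.1882 keV

Maximum energy transfer occurs at θ = 180° (backscattering).

Initial photon: E₀ = 46.6 keV → λ₀ = 26.6061 pm

Maximum Compton shift (at 180°):
Δλ_max = 2λ_C = 2 × 2.4263 = 4.8526 pm

Final wavelength:
λ' = 26.6061 + 4.8526 = 31.4587 pm

Minimum photon energy (maximum energy to electron):
E'_min = hc/λ' = 39.4118 keV

Maximum electron kinetic energy:
K_max = E₀ - E'_min = 46.6000 - 39.4118 = 7.1882 keV

(Intermediate values are shown rounded; full precision is carried through to the final answer.)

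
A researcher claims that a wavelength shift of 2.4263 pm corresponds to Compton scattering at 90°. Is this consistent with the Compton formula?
Yes, consistent

Calculate the expected shift for θ = 90°:

Δλ_expected = λ_C(1 - cos(90°))
Δλ_expected = 2.4263 × (1 - cos(90°))
Δλ_expected = 2.4263 × 1.0000
Δλ_expected = 2.4263 pm

Given shift: 2.4263 pm
Expected shift: 2.4263 pm
Difference: 0.0000 pm

The values match. This is consistent with Compton scattering at the stated angle.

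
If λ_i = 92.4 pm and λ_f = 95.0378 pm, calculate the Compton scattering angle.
95.00°

First find the wavelength shift:
Δλ = λ' - λ = 95.0378 - 92.4 = 2.6378 pm

Using Δλ = λ_C(1 - cos θ), with λ_C = h/(m_e·c) ≈ 2.42631024 pm:
cos θ = 1 - Δλ/λ_C
cos θ = 1 - 2.6378/2.42631024
cos θ = -0.087165

θ = arccos(-0.087165)
θ = 95.00°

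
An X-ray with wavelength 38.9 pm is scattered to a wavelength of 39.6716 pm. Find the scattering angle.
47.00°

First find the wavelength shift:
Δλ = λ' - λ = 39.6716 - 38.9 = 0.7716 pm

Using Δλ = λ_C(1 - cos θ), with λ_C = h/(m_e·c) ≈ 2.42631024 pm:
cos θ = 1 - Δλ/λ_C
cos θ = 1 - 0.7716/2.42631024
cos θ = 0.681986

θ = arccos(0.681986)
θ = 47.00°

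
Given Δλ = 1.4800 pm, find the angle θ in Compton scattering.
67.04°

From the Compton formula Δλ = λ_C(1 - cos θ), we can solve for θ:

cos θ = 1 - Δλ/λ_C

Given:
- Δλ = 1.4800 pm
- λ_C = h/(m_e·c) ≈ 2.42631024 pm

cos θ = 1 - 1.4800/2.42631024
cos θ = 1 - 0.609980
cos θ = 0.390020

θ = arccos(0.390020)
θ = 67.04°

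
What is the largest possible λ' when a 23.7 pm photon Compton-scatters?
28.5526 pm (at θ = 180°)

The Compton shift is Δλ = λ_C(1 − cos θ).

Since cos θ ranges from −1 to 1, the factor (1 − cos θ) ranges from 0 to 2; the maximum shift occurs at θ = 180° (backscattering):
Δλ_max = 2λ_C = 2 × 2.4263 pm = 4.8526 pm

Maximum scattered wavelength:
λ'_max = λ₀ + Δλ_max = 23.7 + 4.8526 = 28.5526 pm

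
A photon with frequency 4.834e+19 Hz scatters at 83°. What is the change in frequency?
1.236e+19 Hz (decrease)

Convert frequency to wavelength (c = 299792458 m/s):
λ₀ = c/f₀ = 299792458/4.834e+19 = 6.2017472e-12 m = 6.2017 pm

Calculate Compton shift:
Δλ = λ_C(1 - cos(83°)) = 2.1306 pm

Final wavelength:
λ' = λ₀ + Δλ = 6.2017 + 2.1306 = 8.3324 pm

Final frequency:
f' = c/λ' = 299792458/8.3323646e-12 = 3.5979278e+19 Hz

Frequency shift (decrease):
Δf = f₀ - f' = 4.834e+19 - 3.5979278e+19 = 1.236e+19 Hz

(Intermediate values are shown rounded; full precision is carried through to the final answer.)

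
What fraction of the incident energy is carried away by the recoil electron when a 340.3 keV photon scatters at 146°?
0.5492 (or 54.92%)

Calculate initial and final photon energies:

Initial: E₀ = 340.3 keV → λ₀ = 3.6434 pm
Compton shift: Δλ = 4.4378 pm
Final wavelength: λ' = 8.0812 pm
Final energy: E' = 153.4232 keV

Fractional energy loss:
(E₀ - E')/E₀ = (340.3000 - 153.4232)/340.3000
= 186.8768/340.3000
= 0.5492
= 54.92%

(Intermediate values are shown rounded; full precision is carried through to the final answer.)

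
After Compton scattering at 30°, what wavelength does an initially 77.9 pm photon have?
78.2251 pm

Using the Compton formula: λ' = λ + λ_C(1 − cos θ)

For θ = 30°, cos θ = √3/2 (exact) ≈ 0.8660, so:
1 − cos 30° = 1 − (√3/2) ≈ 0.1340

Δλ = λ_C × 0.1340 = 2.4263 × 0.1340 = 0.3251 pm

λ' = 77.9 + 0.3251 = 78.2251 pm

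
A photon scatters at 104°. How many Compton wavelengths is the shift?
1.2419 λ_C

The Compton shift formula is:
Δλ = λ_C(1 - cos θ)

Dividing both sides by λ_C:
Δλ/λ_C = 1 - cos θ

For θ = 104°:
Δλ/λ_C = 1 - cos(104°)
Δλ/λ_C = 1 - -0.2419
Δλ/λ_C = 1.2419

This means the shift is 1.2419 × λ_C = 3.0133 pm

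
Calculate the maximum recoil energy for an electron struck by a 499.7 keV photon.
330.6412 keV

Maximum energy transfer occurs at θ = 180° (backscattering).

Initial photon: E₀ = 499.7 keV → λ₀ = 2.4812 pm

Maximum Compton shift (at 180°):
Δλ_max = 2λ_C = 2 × 2.4263 = 4.8526 pm

Final wavelength:
λ' = 2.4812 + 4.8526 = 7.3338 pm

Minimum photon energy (maximum energy to electron):
E'_min = hc/λ' = 169.0588 keV

Maximum electron kinetic energy:
K_max = E₀ - E'_min = 499.7000 - 169.0588 = 330.6412 keV

(Intermediate values are shown rounded; full precision is carried through to the final answer.)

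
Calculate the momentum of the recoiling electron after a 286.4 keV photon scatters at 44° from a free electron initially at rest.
1.0861e-22 kg·m/s

The electron is initially at rest, so by conservation of momentum:
p⃗_e = p⃗₀ − p⃗'  (incident photon momentum minus scattered photon momentum)

Photon momentum magnitudes (p = h/λ = E/c):
λ₀ = hc/E₀ = 4.3291 pm → p₀ = h/λ₀ = 1.5306e-22 kg·m/s
Δλ = λ_C(1 − cos 44°) = 0.6810 pm
λ' = 5.0100 pm → p' = h/λ' = 1.3226e-22 kg·m/s

The scattered photon makes angle θ = 44° with the incident direction, so by the law of cosines:
|p⃗_e|² = p₀² + p'² − 2p₀p'cos θ
|p⃗_e|² = (1.5306e-22)² + (1.3226e-22)² − 2·1.5306e-22·1.3226e-22·cos(44°)
|p⃗_e| = 1.0861e-22 kg·m/s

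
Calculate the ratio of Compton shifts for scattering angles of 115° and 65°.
115° produces the larger shift by a factor of 2.464

Calculate both shifts using Δλ = λ_C(1 - cos θ):

For θ₁ = 65°:
Δλ₁ = 2.4263 × (1 - cos(65°))
Δλ₁ = 2.4263 × 0.5774
Δλ₁ = 1.4009 pm

For θ₂ = 115°:
Δλ₂ = 2.4263 × (1 - cos(115°))
Δλ₂ = 2.4263 × 1.4226
Δλ₂ = 3.4517 pm

The 115° angle produces the larger shift.
Ratio: 3.4517/1.4009 = 2.464

(Intermediate values are shown rounded; full precision is carried through to the final answer.)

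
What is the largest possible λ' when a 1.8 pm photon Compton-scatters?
6.6526 pm (at θ = 180°)

The Compton shift is Δλ = λ_C(1 − cos θ).

Since cos θ ranges from −1 to 1, the factor (1 − cos θ) ranges from 0 to 2; the maximum shift occurs at θ = 180° (backscattering):
Δλ_max = 2λ_C = 2 × 2.4263 pm = 4.8526 pm

Maximum scattered wavelength:
λ'_max = λ₀ + Δλ_max = 1.8 + 4.8526 = 6.6526 pm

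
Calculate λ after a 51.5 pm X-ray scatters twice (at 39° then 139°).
56.2982 pm

Apply Compton shift twice:

First scattering at θ₁ = 39°:
Δλ₁ = λ_C(1 - cos(39°))
Δλ₁ = 2.4263 × 0.2229
Δλ₁ = 0.5407 pm

After first scattering:
λ₁ = 51.5 + 0.5407 = 52.0407 pm

Second scattering at θ₂ = 139°:
Δλ₂ = λ_C(1 - cos(139°))
Δλ₂ = 2.4263 × 1.7547
Δλ₂ = 4.2575 pm

Final wavelength:
λ₂ = 52.0407 + 4.2575 = 56.2982 pm

Total shift: Δλ_total = 0.5407 + 4.2575 = 4.7982 pm

(Intermediate values are shown rounded; full precision is carried through to the final answer.)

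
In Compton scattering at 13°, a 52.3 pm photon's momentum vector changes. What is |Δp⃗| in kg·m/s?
2.8668e-24 kg·m/s

Photon momentum magnitude is p = h/λ.

Initial momentum:
p₀ = h/λ = 6.6261e-34/5.2300e-11 = 1.2669e-23 kg·m/s

After scattering:
λ' = λ + Δλ = 52.3 + 0.0622 = 52.3622 pm
p' = h/λ' = 6.6261e-34/5.2362e-11 = 1.2654e-23 kg·m/s

Momentum is a vector; the scattered photon's direction makes angle θ = 13° with the incident direction. The magnitude of the vector change Δp⃗ = p⃗₀ − p⃗' is found from the law of cosines:
|Δp⃗|² = p₀² + p'² − 2p₀p'cos θ
|Δp⃗|² = (1.2669e-23)² + (1.2654e-23)² − 2·1.2669e-23·1.2654e-23·cos(13°)
|Δp⃗| = 2.8668e-24 kg·m/s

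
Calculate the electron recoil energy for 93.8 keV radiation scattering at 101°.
16.8256 keV

By energy conservation: K_e = E_initial - E_final

First find the scattered photon energy:
Initial wavelength: λ = hc/E = 13.2179 pm
Compton shift: Δλ = λ_C(1 - cos(101°)) = 2.8893 pm
Final wavelength: λ' = 13.2179 + 2.8893 = 16.1072 pm
Final photon energy: E' = hc/λ' = 76.9744 keV

Electron kinetic energy:
K_e = E - E' = 93.8000 - 76.9744 = 16.8256 keV

(Intermediate values are shown rounded; full precision is carried through to the final answer.)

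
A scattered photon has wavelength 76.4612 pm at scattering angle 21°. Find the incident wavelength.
76.3000 pm

From λ' = λ + Δλ, we have λ = λ' - Δλ

First calculate the Compton shift:
Δλ = λ_C(1 - cos θ)
Δλ = 2.4263 × (1 - cos(21°))
Δλ = 2.4263 × 0.0664
Δλ = 0.1612 pm

Initial wavelength:
λ = λ' - Δλ
λ = 76.4612 - 0.1612
λ = 76.3000 pm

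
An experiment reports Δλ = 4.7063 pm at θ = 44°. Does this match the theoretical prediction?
No, inconsistent

Calculate the expected shift for θ = 44°:

Δλ_expected = λ_C(1 - cos(44°))
Δλ_expected = 2.4263 × (1 - cos(44°))
Δλ_expected = 2.4263 × 0.2807
Δλ_expected = 0.6810 pm

Given shift: 4.7063 pm
Expected shift: 0.6810 pm
Difference: 4.0253 pm

The values do not match. The given shift corresponds to θ ≈ 160.0°, not 44°.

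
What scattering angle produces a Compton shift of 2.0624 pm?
81.37°

From the Compton formula Δλ = λ_C(1 - cos θ), we can solve for θ:

cos θ = 1 - Δλ/λ_C

Given:
- Δλ = 2.0624 pm
- λ_C = h/(m_e·c) ≈ 2.42631024 pm

cos θ = 1 - 2.0624/2.42631024
cos θ = 1 - 0.850015
cos θ = 0.149985

θ = arccos(0.149985)
θ = 81.37°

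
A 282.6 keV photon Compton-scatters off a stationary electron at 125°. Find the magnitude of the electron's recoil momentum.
2.0814e-22 kg·m/s

The electron is initially at rest, so by conservation of momentum:
p⃗_e = p⃗₀ − p⃗'  (incident photon momentum minus scattered photon momentum)

Photon momentum magnitudes (p = h/λ = E/c):
λ₀ = hc/E₀ = 4.3873 pm → p₀ = h/λ₀ = 1.5103e-22 kg·m/s
Δλ = λ_C(1 − cos 125°) = 3.8180 pm
λ' = 8.2053 pm → p' = h/λ' = 8.0754e-23 kg·m/s

The scattered photon makes angle θ = 125° with the incident direction, so by the law of cosines:
|p⃗_e|² = p₀² + p'² − 2p₀p'cos θ
|p⃗_e|² = (1.5103e-22)² + (8.0754e-23)² − 2·1.5103e-22·8.0754e-23·cos(125°)
|p⃗_e| = 2.0814e-22 kg·m/s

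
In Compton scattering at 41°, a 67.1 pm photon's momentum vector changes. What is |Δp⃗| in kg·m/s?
6.8866e-24 kg·m/s

Photon momentum magnitude is p = h/λ.

Initial momentum:
p₀ = h/λ = 6.6261e-34/6.7100e-11 = 9.8749e-24 kg·m/s

After scattering:
λ' = λ + Δλ = 67.1 + 0.5952 = 67.6952 pm
p' = h/λ' = 6.6261e-34/6.7695e-11 = 9.7881e-24 kg·m/s

Momentum is a vector; the scattered photon's direction makes angle θ = 41° with the incident direction. The magnitude of the vector change Δp⃗ = p⃗₀ − p⃗' is found from the law of cosines:
|Δp⃗|² = p₀² + p'² − 2p₀p'cos θ
|Δp⃗|² = (9.8749e-24)² + (9.7881e-24)² − 2·9.8749e-24·9.7881e-24·cos(41°)
|Δp⃗| = 6.8866e-24 kg·m/s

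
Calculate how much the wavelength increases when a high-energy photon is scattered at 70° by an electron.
1.5965 pm

Using the Compton scattering formula:
Δλ = λ_C(1 - cos θ)

where λ_C = h/(m_e·c) ≈ 2.4263 pm is the Compton wavelength of an electron.

For θ = 70°:
cos(70°) = 0.3420
1 - cos(70°) = 0.6580

Δλ = 2.4263 × 0.6580
Δλ = 1.5965 pm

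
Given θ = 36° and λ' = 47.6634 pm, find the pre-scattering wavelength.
47.2000 pm

From λ' = λ + Δλ, we have λ = λ' - Δλ

First calculate the Compton shift:
Δλ = λ_C(1 - cos θ)
Δλ = 2.4263 × (1 - cos(36°))
Δλ = 2.4263 × 0.1910
Δλ = 0.4634 pm

Initial wavelength:
λ = λ' - Δλ
λ = 47.6634 - 0.4634
λ = 47.2000 pm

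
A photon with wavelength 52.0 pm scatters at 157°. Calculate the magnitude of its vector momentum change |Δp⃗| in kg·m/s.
2.3947e-23 kg·m/s

Photon momentum magnitude is p = h/λ.

Initial momentum:
p₀ = h/λ = 6.6261e-34/5.2000e-11 = 1.2742e-23 kg·m/s

After scattering:
λ' = λ + Δλ = 52.0 + 4.6597 = 56.6597 pm
p' = h/λ' = 6.6261e-34/5.6660e-11 = 1.1694e-23 kg·m/s

Momentum is a vector; the scattered photon's direction makes angle θ = 157° with the incident direction. The magnitude of the vector change Δp⃗ = p⃗₀ − p⃗' is found from the law of cosines:
|Δp⃗|² = p₀² + p'² − 2p₀p'cos θ
|Δp⃗|² = (1.2742e-23)² + (1.1694e-23)² − 2·1.2742e-23·1.1694e-23·cos(157°)
|Δp⃗| = 2.3947e-23 kg·m/s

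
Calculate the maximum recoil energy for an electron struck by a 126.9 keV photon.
42.1120 keV

Maximum energy transfer occurs at θ = 180° (backscattering).

Initial photon: E₀ = 126.9 keV → λ₀ = 9.7702 pm

Maximum Compton shift (at 180°):
Δλ_max = 2λ_C = 2 × 2.4263 = 4.8526 pm

Final wavelength:
λ' = 9.7702 + 4.8526 = 14.6228 pm

Minimum photon energy (maximum energy to electron):
E'_min = hc/λ' = 84.7880 keV

Maximum electron kinetic energy:
K_max = E₀ - E'_min = 126.9000 - 84.7880 = 42.1120 keV

(Intermediate values are shown rounded; full precision is carried through to the final answer.)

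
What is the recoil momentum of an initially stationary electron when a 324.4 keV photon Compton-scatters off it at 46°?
1.2715e-22 kg·m/s

The electron is initially at rest, so by conservation of momentum:
p⃗_e = p⃗₀ − p⃗'  (incident photon momentum minus scattered photon momentum)

Photon momentum magnitudes (p = h/λ = E/c):
λ₀ = hc/E₀ = 3.8220 pm → p₀ = h/λ₀ = 1.7337e-22 kg·m/s
Δλ = λ_C(1 − cos 46°) = 0.7409 pm
λ' = 4.5628 pm → p' = h/λ' = 1.4522e-22 kg·m/s

The scattered photon makes angle θ = 46° with the incident direction, so by the law of cosines:
|p⃗_e|² = p₀² + p'² − 2p₀p'cos θ
|p⃗_e|² = (1.7337e-22)² + (1.4522e-22)² − 2·1.7337e-22·1.4522e-22·cos(46°)
|p⃗_e| = 1.2715e-22 kg·m/s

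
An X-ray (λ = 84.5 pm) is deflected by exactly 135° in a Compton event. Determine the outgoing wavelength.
88.6420 pm

Using the Compton formula: λ' = λ + λ_C(1 − cos θ)

For θ = 135°, cos θ = -√2/2 (exact) ≈ -0.7071, so:
1 − cos 135° = 1 − (-√2/2) ≈ 1.7071

Δλ = λ_C × 1.7071 = 2.4263 × 1.7071 = 4.1420 pm

λ' = 84.5 + 4.1420 = 88.6420 pm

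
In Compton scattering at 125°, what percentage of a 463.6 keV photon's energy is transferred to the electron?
0.5881 (or 58.81%)

Calculate initial and final photon energies:

Initial: E₀ = 463.6 keV → λ₀ = 2.6744 pm
Compton shift: Δλ = 3.8180 pm
Final wavelength: λ' = 6.4924 pm
Final energy: E' = 190.9693 keV

Fractional energy loss:
(E₀ - E')/E₀ = (463.6000 - 190.9693)/463.6000
= 272.6307/463.6000
= 0.5881
= 58.81%

(Intermediate values are shown rounded; full precision is carried through to the final answer.)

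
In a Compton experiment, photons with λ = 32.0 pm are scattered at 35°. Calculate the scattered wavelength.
32.4388 pm

Using the Compton scattering formula:
λ' = λ + Δλ = λ + λ_C(1 - cos θ)

Given:
- Initial wavelength λ = 32.0 pm
- Scattering angle θ = 35°
- Compton wavelength λ_C ≈ 2.4263 pm

Calculate the shift:
Δλ = 2.4263 × (1 - cos(35°))
Δλ = 2.4263 × 0.1808
Δλ = 0.4388 pm

Final wavelength:
λ' = 32.0 + 0.4388 = 32.4388 pm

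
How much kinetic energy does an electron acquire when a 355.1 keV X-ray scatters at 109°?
170.2633 keV

By energy conservation: K_e = E_initial - E_final

First find the scattered photon energy:
Initial wavelength: λ = hc/E = 3.4915 pm
Compton shift: Δλ = λ_C(1 - cos(109°)) = 3.2162 pm
Final wavelength: λ' = 3.4915 + 3.2162 = 6.7078 pm
Final photon energy: E' = hc/λ' = 184.8367 keV

Electron kinetic energy:
K_e = E - E' = 355.1000 - 184.8367 = 170.2633 keV

(Intermediate values are shown rounded; full precision is carried through to the final answer.)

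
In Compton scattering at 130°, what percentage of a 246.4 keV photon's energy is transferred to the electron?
0.4420 (or 44.20%)

Calculate initial and final photon energies:

Initial: E₀ = 246.4 keV → λ₀ = 5.0318 pm
Compton shift: Δλ = 3.9859 pm
Final wavelength: λ' = 9.0177 pm
Final energy: E' = 137.4892 keV

Fractional energy loss:
(E₀ - E')/E₀ = (246.4000 - 137.4892)/246.4000
= 108.9108/246.4000
= 0.4420
= 44.20%

(Intermediate values are shown rounded; full precision is carried through to the final answer.)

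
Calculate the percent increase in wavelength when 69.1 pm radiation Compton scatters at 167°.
6.9326%

Calculate the Compton shift:
Δλ = λ_C(1 - cos(167°))
Δλ = 2.4263 × (1 - cos(167°))
Δλ = 2.4263 × 1.9744
Δλ = 4.7904 pm

Percentage change:
(Δλ/λ₀) × 100 = (4.7904/69.1) × 100
= 6.9326%

(Intermediate values are shown rounded; full precision is carried through to the final answer.)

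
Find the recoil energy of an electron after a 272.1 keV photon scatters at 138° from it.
130.9840 keV

By energy conservation: K_e = E_initial - E_final

First find the scattered photon energy:
Initial wavelength: λ = hc/E = 4.5566 pm
Compton shift: Δλ = λ_C(1 - cos(138°)) = 4.2294 pm
Final wavelength: λ' = 4.5566 + 4.2294 = 8.7860 pm
Final photon energy: E' = hc/λ' = 141.1160 keV

Electron kinetic energy:
K_e = E - E' = 272.1000 - 141.1160 = 130.9840 keV

(Intermediate values are shown rounded; full precision is carried through to the final answer.)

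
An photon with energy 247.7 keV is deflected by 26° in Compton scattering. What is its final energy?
236.1165 keV

First convert energy to wavelength:
λ = hc/E, with hc ≈ 1239.842 keV·pm (i.e. 1239.842 eV·nm)

For E = 247.7 keV = 247700 eV:
λ = 1239.842 keV·pm / 247.7 keV
λ = 5.0054 pm

Calculate the Compton shift:
Δλ = λ_C(1 - cos(26°)) = 2.4263 × 0.1012
Δλ = 0.2456 pm

Final wavelength:
λ' = 5.0054 + 0.2456 = 5.2510 pm

Final energy:
E' = hc/λ' = 1239.842 / 5.2510 = 236.1165 keV

(Intermediate values are shown rounded; full precision is carried through to the final answer.)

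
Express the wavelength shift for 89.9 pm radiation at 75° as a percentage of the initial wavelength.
2.0004%

Calculate the Compton shift:
Δλ = λ_C(1 - cos(75°))
Δλ = 2.4263 × (1 - cos(75°))
Δλ = 2.4263 × 0.7412
Δλ = 1.7983 pm

Percentage change:
(Δλ/λ₀) × 100 = (1.7983/89.9) × 100
= 2.0004%

(Intermediate values are shown rounded; full precision is carried through to the final answer.)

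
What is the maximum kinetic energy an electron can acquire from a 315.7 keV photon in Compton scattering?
174.4863 keV

Maximum energy transfer occurs at θ = 180° (backscattering).

Initial photon: E₀ = 315.7 keV → λ₀ = 3.9273 pm

Maximum Compton shift (at 180°):
Δλ_max = 2λ_C = 2 × 2.4263 = 4.8526 pm

Final wavelength:
λ' = 3.9273 + 4.8526 = 8.7799 pm

Minimum photon energy (maximum energy to electron):
E'_min = hc/λ' = 141.2137 keV

Maximum electron kinetic energy:
K_max = E₀ - E'_min = 315.7000 - 141.2137 = 174.4863 keV

(Intermediate values are shown rounded; full precision is carried through to the final answer.)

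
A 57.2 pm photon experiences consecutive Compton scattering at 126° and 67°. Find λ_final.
62.5307 pm

Apply Compton shift twice:

First scattering at θ₁ = 126°:
Δλ₁ = λ_C(1 - cos(126°))
Δλ₁ = 2.4263 × 1.5878
Δλ₁ = 3.8525 pm

After first scattering:
λ₁ = 57.2 + 3.8525 = 61.0525 pm

Second scattering at θ₂ = 67°:
Δλ₂ = λ_C(1 - cos(67°))
Δλ₂ = 2.4263 × 0.6093
Δλ₂ = 1.4783 pm

Final wavelength:
λ₂ = 61.0525 + 1.4783 = 62.5307 pm

Total shift: Δλ_total = 3.8525 + 1.4783 = 5.3307 pm

(Intermediate values are shown rounded; full precision is carried through to the final answer.)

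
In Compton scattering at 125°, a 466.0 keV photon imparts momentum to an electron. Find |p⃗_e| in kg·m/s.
3.1891e-22 kg·m/s

The electron is initially at rest, so by conservation of momentum:
p⃗_e = p⃗₀ − p⃗'  (incident photon momentum minus scattered photon momentum)

Photon momentum magnitudes (p = h/λ = E/c):
λ₀ = hc/E₀ = 2.6606 pm → p₀ = h/λ₀ = 2.4904e-22 kg·m/s
Δλ = λ_C(1 − cos 125°) = 3.8180 pm
λ' = 6.4786 pm → p' = h/λ' = 1.0228e-22 kg·m/s

The scattered photon makes angle θ = 125° with the incident direction, so by the law of cosines:
|p⃗_e|² = p₀² + p'² − 2p₀p'cos θ
|p⃗_e|² = (2.4904e-22)² + (1.0228e-22)² − 2·2.4904e-22·1.0228e-22·cos(125°)
|p⃗_e| = 3.1891e-22 kg·m/s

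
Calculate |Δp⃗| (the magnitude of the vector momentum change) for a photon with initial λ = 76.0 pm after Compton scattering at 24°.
3.6204e-24 kg·m/s

Photon momentum magnitude is p = h/λ.

Initial momentum:
p₀ = h/λ = 6.6261e-34/7.6000e-11 = 8.7185e-24 kg·m/s

After scattering:
λ' = λ + Δλ = 76.0 + 0.2098 = 76.2098 pm
p' = h/λ' = 6.6261e-34/7.6210e-11 = 8.6945e-24 kg·m/s

Momentum is a vector; the scattered photon's direction makes angle θ = 24° with the incident direction. The magnitude of the vector change Δp⃗ = p⃗₀ − p⃗' is found from the law of cosines:
|Δp⃗|² = p₀² + p'² − 2p₀p'cos θ
|Δp⃗|² = (8.7185e-24)² + (8.6945e-24)² − 2·8.7185e-24·8.6945e-24·cos(24°)
|Δp⃗| = 3.6204e-24 kg·m/s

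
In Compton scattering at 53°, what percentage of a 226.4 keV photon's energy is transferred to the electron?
0.1500 (or 15.00%)

Calculate initial and final photon energies:

Initial: E₀ = 226.4 keV → λ₀ = 5.4763 pm
Compton shift: Δλ = 0.9661 pm
Final wavelength: λ' = 6.4425 pm
Final energy: E' = 192.4487 keV

Fractional energy loss:
(E₀ - E')/E₀ = (226.4000 - 192.4487)/226.4000
= 33.9513/226.4000
= 0.1500
= 15.00%

(Intermediate values are shown rounded; full precision is carried through to the final answer.)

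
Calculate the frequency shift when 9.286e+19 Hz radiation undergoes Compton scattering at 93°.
4.101e+19 Hz (decrease)

Convert frequency to wavelength (c = 299792458 m/s):
λ₀ = c/f₀ = 299792458/9.286e+19 = 3.2284348e-12 m = 3.2284 pm

Calculate Compton shift:
Δλ = λ_C(1 - cos(93°)) = 2.5533 pm

Final wavelength:
λ' = λ₀ + Δλ = 3.2284 + 2.5533 = 5.7817 pm

Final frequency:
f' = c/λ' = 299792458/5.7817283e-12 = 5.1851703e+19 Hz

Frequency shift (decrease):
Δf = f₀ - f' = 9.286e+19 - 5.1851703e+19 = 4.101e+19 Hz

(Intermediate values are shown rounded; full precision is carried through to the final answer.)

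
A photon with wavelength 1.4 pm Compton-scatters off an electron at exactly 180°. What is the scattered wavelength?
6.2526 pm

Using the Compton formula: λ' = λ + λ_C(1 − cos θ)

For θ = 180°, cos θ = -1 (exact) = -1.0000, so:
1 − cos 180° = 1 − (-1) = 2.0000

Δλ = λ_C × 2.0000 = 2.4263 × 2.0000 = 4.8526 pm

λ' = 1.4 + 4.8526 = 6.2526 pm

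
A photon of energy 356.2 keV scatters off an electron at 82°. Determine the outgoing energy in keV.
222.6176 keV

First convert energy to wavelength:
λ = hc/E, with hc ≈ 1239.842 keV·pm (i.e. 1239.842 eV·nm)

For E = 356.2 keV = 356200 eV:
λ = 1239.842 keV·pm / 356.2 keV
λ = 3.4807 pm

Calculate the Compton shift:
Δλ = λ_C(1 - cos(82°)) = 2.4263 × 0.8608
Δλ = 2.0886 pm

Final wavelength:
λ' = 3.4807 + 2.0886 = 5.5694 pm

Final energy:
E' = hc/λ' = 1239.842 / 5.5694 = 222.6176 keV

(Intermediate values are shown rounded; full precision is carried through to the final answer.)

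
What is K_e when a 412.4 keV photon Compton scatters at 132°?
236.6913 keV

By energy conservation: K_e = E_initial - E_final

First find the scattered photon energy:
Initial wavelength: λ = hc/E = 3.0064 pm
Compton shift: Δλ = λ_C(1 - cos(132°)) = 4.0498 pm
Final wavelength: λ' = 3.0064 + 4.0498 = 7.0562 pm
Final photon energy: E' = hc/λ' = 175.7087 keV

Electron kinetic energy:
K_e = E - E' = 412.4000 - 175.7087 = 236.6913 keV

(Intermediate values are shown rounded; full precision is carried through to the final answer.)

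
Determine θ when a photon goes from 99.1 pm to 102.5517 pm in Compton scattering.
115.00°

First find the wavelength shift:
Δλ = λ' - λ = 102.5517 - 99.1 = 3.4517 pm

Using Δλ = λ_C(1 - cos θ), with λ_C = h/(m_e·c) ≈ 2.42631024 pm:
cos θ = 1 - Δλ/λ_C
cos θ = 1 - 3.4517/2.42631024
cos θ = -0.422613

θ = arccos(-0.422613)
θ = 115.00°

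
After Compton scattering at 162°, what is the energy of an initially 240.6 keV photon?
125.4013 keV

First convert energy to wavelength:
λ = hc/E, with hc ≈ 1239.842 keV·pm (i.e. 1239.842 eV·nm)

For E = 240.6 keV = 240600 eV:
λ = 1239.842 keV·pm / 240.6 keV
λ = 5.1531 pm

Calculate the Compton shift:
Δλ = λ_C(1 - cos(162°)) = 2.4263 × 1.9511
Δλ = 4.7339 pm

Final wavelength:
λ' = 5.1531 + 4.7339 = 9.8870 pm

Final energy:
E' = hc/λ' = 1239.842 / 9.8870 = 125.4013 keV

(Intermediate values are shown rounded; full precision is carried through to the final answer.)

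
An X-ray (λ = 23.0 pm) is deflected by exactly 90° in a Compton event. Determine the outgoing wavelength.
25.4263 pm

Using the Compton formula: λ' = λ + λ_C(1 − cos θ)

For θ = 90°, cos θ = 0 (exact) = 0.0000, so:
1 − cos 90° = 1 − (0) = 1.0000

Δλ = λ_C × 1.0000 = 2.4263 × 1.0000 = 2.4263 pm

λ' = 23.0 + 2.4263 = 25.4263 pm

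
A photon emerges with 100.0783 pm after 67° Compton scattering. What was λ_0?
98.6000 pm

From λ' = λ + Δλ, we have λ = λ' - Δλ

First calculate the Compton shift:
Δλ = λ_C(1 - cos θ)
Δλ = 2.4263 × (1 - cos(67°))
Δλ = 2.4263 × 0.6093
Δλ = 1.4783 pm

Initial wavelength:
λ = λ' - Δλ
λ = 100.0783 - 1.4783
λ = 98.6000 pm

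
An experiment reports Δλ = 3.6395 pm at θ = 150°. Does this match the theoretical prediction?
No, inconsistent

Calculate the expected shift for θ = 150°:

Δλ_expected = λ_C(1 - cos(150°))
Δλ_expected = 2.4263 × (1 - cos(150°))
Δλ_expected = 2.4263 × 1.8660
Δλ_expected = 4.5276 pm

Given shift: 3.6395 pm
Expected shift: 4.5276 pm
Difference: 0.8881 pm

The values do not match. The given shift corresponds to θ ≈ 120.0°, not 150°.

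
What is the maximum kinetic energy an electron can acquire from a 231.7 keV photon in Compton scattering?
110.1908 keV

Maximum energy transfer occurs at θ = 180° (backscattering).

Initial photon: E₀ = 231.7 keV → λ₀ = 5.3511 pm

Maximum Compton shift (at 180°):
Δλ_max = 2λ_C = 2 × 2.4263 = 4.8526 pm

Final wavelength:
λ' = 5.3511 + 4.8526 = 10.2037 pm

Minimum photon energy (maximum energy to electron):
E'_min = hc/λ' = 121.5092 keV

Maximum electron kinetic energy:
K_max = E₀ - E'_min = 231.7000 - 121.5092 = 110.1908 keV

(Intermediate values are shown rounded; full precision is carried through to the final answer.)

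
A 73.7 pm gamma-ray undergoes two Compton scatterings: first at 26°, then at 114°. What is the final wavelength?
77.3587 pm

Apply Compton shift twice:

First scattering at θ₁ = 26°:
Δλ₁ = λ_C(1 - cos(26°))
Δλ₁ = 2.4263 × 0.1012
Δλ₁ = 0.2456 pm

After first scattering:
λ₁ = 73.7 + 0.2456 = 73.9456 pm

Second scattering at θ₂ = 114°:
Δλ₂ = λ_C(1 - cos(114°))
Δλ₂ = 2.4263 × 1.4067
Δλ₂ = 3.4132 pm

Final wavelength:
λ₂ = 73.9456 + 3.4132 = 77.3587 pm

Total shift: Δλ_total = 0.2456 + 3.4132 = 3.6587 pm

(Intermediate values are shown rounded; full precision is carried through to the final answer.)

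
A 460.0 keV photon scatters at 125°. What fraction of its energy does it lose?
0.5862 (or 58.62%)

Calculate initial and final photon energies:

Initial: E₀ = 460.0 keV → λ₀ = 2.6953 pm
Compton shift: Δλ = 3.8180 pm
Final wavelength: λ' = 6.5133 pm
Final energy: E' = 190.3556 keV

Fractional energy loss:
(E₀ - E')/E₀ = (460.0000 - 190.3556)/460.0000
= 269.6444/460.0000
= 0.5862
= 58.62%

(Intermediate values are shown rounded; full precision is carried through to the final answer.)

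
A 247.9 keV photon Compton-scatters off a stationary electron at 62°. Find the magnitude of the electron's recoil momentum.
1.2469e-22 kg·m/s

The electron is initially at rest, so by conservation of momentum:
p⃗_e = p⃗₀ − p⃗'  (incident photon momentum minus scattered photon momentum)

Photon momentum magnitudes (p = h/λ = E/c):
λ₀ = hc/E₀ = 5.0014 pm → p₀ = h/λ₀ = 1.3248e-22 kg·m/s
Δλ = λ_C(1 − cos 62°) = 1.2872 pm
λ' = 6.2886 pm → p' = h/λ' = 1.0537e-22 kg·m/s

The scattered photon makes angle θ = 62° with the incident direction, so by the law of cosines:
|p⃗_e|² = p₀² + p'² − 2p₀p'cos θ
|p⃗_e|² = (1.3248e-22)² + (1.0537e-22)² − 2·1.3248e-22·1.0537e-22·cos(62°)
|p⃗_e| = 1.2469e-22 kg·m/s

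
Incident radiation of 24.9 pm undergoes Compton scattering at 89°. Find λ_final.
27.2840 pm

Using the Compton scattering formula:
λ' = λ + Δλ = λ + λ_C(1 - cos θ)

Given:
- Initial wavelength λ = 24.9 pm
- Scattering angle θ = 89°
- Compton wavelength λ_C ≈ 2.4263 pm

Calculate the shift:
Δλ = 2.4263 × (1 - cos(89°))
Δλ = 2.4263 × 0.9825
Δλ = 2.3840 pm

Final wavelength:
λ' = 24.9 + 2.3840 = 27.2840 pm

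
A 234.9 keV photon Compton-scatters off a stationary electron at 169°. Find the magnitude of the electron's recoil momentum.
1.9044e-22 kg·m/s

The electron is initially at rest, so by conservation of momentum:
p⃗_e = p⃗₀ − p⃗'  (incident photon momentum minus scattered photon momentum)

Photon momentum magnitudes (p = h/λ = E/c):
λ₀ = hc/E₀ = 5.2782 pm → p₀ = h/λ₀ = 1.2554e-22 kg·m/s
Δλ = λ_C(1 − cos 169°) = 4.8080 pm
λ' = 10.0862 pm → p' = h/λ' = 6.5694e-23 kg·m/s

The scattered photon makes angle θ = 169° with the incident direction, so by the law of cosines:
|p⃗_e|² = p₀² + p'² − 2p₀p'cos θ
|p⃗_e|² = (1.2554e-22)² + (6.5694e-23)² − 2·1.2554e-22·6.5694e-23·cos(169°)
|p⃗_e| = 1.9044e-22 kg·m/s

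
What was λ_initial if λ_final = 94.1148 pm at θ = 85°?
91.9000 pm

From λ' = λ + Δλ, we have λ = λ' - Δλ

First calculate the Compton shift:
Δλ = λ_C(1 - cos θ)
Δλ = 2.4263 × (1 - cos(85°))
Δλ = 2.4263 × 0.9128
Δλ = 2.2148 pm

Initial wavelength:
λ = λ' - Δλ
λ = 94.1148 - 2.2148
λ = 91.9000 pm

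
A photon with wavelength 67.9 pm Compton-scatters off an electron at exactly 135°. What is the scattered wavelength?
72.0420 pm

Using the Compton formula: λ' = λ + λ_C(1 − cos θ)

For θ = 135°, cos θ = -√2/2 (exact) ≈ -0.7071, so:
1 − cos 135° = 1 − (-√2/2) ≈ 1.7071

Δλ = λ_C × 1.7071 = 2.4263 × 1.7071 = 4.1420 pm

λ' = 67.9 + 4.1420 = 72.0420 pm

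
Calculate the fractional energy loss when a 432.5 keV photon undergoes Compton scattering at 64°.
0.3222 (or 32.22%)

Calculate initial and final photon energies:

Initial: E₀ = 432.5 keV → λ₀ = 2.8667 pm
Compton shift: Δλ = 1.3627 pm
Final wavelength: λ' = 4.2294 pm
Final energy: E' = 293.1503 keV

Fractional energy loss:
(E₀ - E')/E₀ = (432.5000 - 293.1503)/432.5000
= 139.3497/432.5000
= 0.3222
= 32.22%

(Intermediate values are shown rounded; full precision is carried through to the final answer.)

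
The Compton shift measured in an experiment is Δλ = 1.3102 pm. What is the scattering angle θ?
62.61°

From the Compton formula Δλ = λ_C(1 - cos θ), we can solve for θ:

cos θ = 1 - Δλ/λ_C

Given:
- Δλ = 1.3102 pm
- λ_C = h/(m_e·c) ≈ 2.42631024 pm

cos θ = 1 - 1.3102/2.42631024
cos θ = 1 - 0.539997
cos θ = 0.460003

θ = arccos(0.460003)
θ = 62.61°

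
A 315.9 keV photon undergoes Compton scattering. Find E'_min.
141.2537 keV (at θ = 180°)

The scattered photon has minimum energy when its wavelength is maximum, i.e., when the Compton shift Δλ = λ_C(1 − cos θ) is maximum. This occurs at θ = 180° (backscattering), giving Δλ_max = 2λ_C = 4.8526 pm.

Initial wavelength: λ₀ = hc/E₀ = 3.9248 pm
Maximum final wavelength: λ'_max = λ₀ + 2λ_C = 3.9248 + 4.8526 = 8.7774 pm
Minimum final energy: E'_min = hc/λ'_max = 141.2537 keV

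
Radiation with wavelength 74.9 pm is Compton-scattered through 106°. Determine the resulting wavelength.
77.9951 pm

Using the Compton scattering formula:
λ' = λ + Δλ = λ + λ_C(1 - cos θ)

Given:
- Initial wavelength λ = 74.9 pm
- Scattering angle θ = 106°
- Compton wavelength λ_C ≈ 2.4263 pm

Calculate the shift:
Δλ = 2.4263 × (1 - cos(106°))
Δλ = 2.4263 × 1.2756
Δλ = 3.0951 pm

Final wavelength:
λ' = 74.9 + 3.0951 = 77.9951 pm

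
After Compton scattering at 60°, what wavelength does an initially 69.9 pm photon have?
71.1132 pm

Using the Compton formula: λ' = λ + λ_C(1 − cos θ)

For θ = 60°, cos θ = 1/2 (exact) = 0.5000, so:
1 − cos 60° = 1 − (1/2) = 0.5000

Δλ = λ_C × 0.5000 = 2.4263 × 0.5000 = 1.2132 pm

λ' = 69.9 + 1.2132 = 71.1132 pm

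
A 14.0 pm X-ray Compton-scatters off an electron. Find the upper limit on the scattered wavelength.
18.8526 pm (at θ = 180°)

The Compton shift is Δλ = λ_C(1 − cos θ).

Since cos θ ranges from −1 to 1, the factor (1 − cos θ) ranges from 0 to 2; the maximum shift occurs at θ = 180° (backscattering):
Δλ_max = 2λ_C = 2 × 2.4263 pm = 4.8526 pm

Maximum scattered wavelength:
λ'_max = λ₀ + Δλ_max = 14.0 + 4.8526 = 18.8526 pm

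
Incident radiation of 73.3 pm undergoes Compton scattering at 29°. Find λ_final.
73.6042 pm

Using the Compton scattering formula:
λ' = λ + Δλ = λ + λ_C(1 - cos θ)

Given:
- Initial wavelength λ = 73.3 pm
- Scattering angle θ = 29°
- Compton wavelength λ_C ≈ 2.4263 pm

Calculate the shift:
Δλ = 2.4263 × (1 - cos(29°))
Δλ = 2.4263 × 0.1254
Δλ = 0.3042 pm

Final wavelength:
λ' = 73.3 + 0.3042 = 73.6042 pm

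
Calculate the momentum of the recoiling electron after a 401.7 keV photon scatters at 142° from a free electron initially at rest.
2.9025e-22 kg·m/s

The electron is initially at rest, so by conservation of momentum:
p⃗_e = p⃗₀ − p⃗'  (incident photon momentum minus scattered photon momentum)

Photon momentum magnitudes (p = h/λ = E/c):
λ₀ = hc/E₀ = 3.0865 pm → p₀ = h/λ₀ = 2.1468e-22 kg·m/s
Δλ = λ_C(1 − cos 142°) = 4.3383 pm
λ' = 7.4248 pm → p' = h/λ' = 8.9243e-23 kg·m/s

The scattered photon makes angle θ = 142° with the incident direction, so by the law of cosines:
|p⃗_e|² = p₀² + p'² − 2p₀p'cos θ
|p⃗_e|² = (2.1468e-22)² + (8.9243e-23)² − 2·2.1468e-22·8.9243e-23·cos(142°)
|p⃗_e| = 2.9025e-22 kg·m/s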